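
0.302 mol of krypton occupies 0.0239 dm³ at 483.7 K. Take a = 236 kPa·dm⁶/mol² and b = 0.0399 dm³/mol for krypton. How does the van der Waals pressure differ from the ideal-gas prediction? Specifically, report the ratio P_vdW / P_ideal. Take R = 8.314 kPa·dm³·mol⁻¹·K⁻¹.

P_vdW / P_ideal ≈ 1.275

Ideal: P_ideal = nRT/V = (0.302)(8.314)(483.7)/0.0239 = 50815.4 kPa
vdW: P = nRT/(V − nb) − a n²/V² = 1214.49/0.0118502 − 21.5241/0.000571210 = 102487 − 37681.6 = 64805 kPa
Ratio = 64805/50815.4 = 1.275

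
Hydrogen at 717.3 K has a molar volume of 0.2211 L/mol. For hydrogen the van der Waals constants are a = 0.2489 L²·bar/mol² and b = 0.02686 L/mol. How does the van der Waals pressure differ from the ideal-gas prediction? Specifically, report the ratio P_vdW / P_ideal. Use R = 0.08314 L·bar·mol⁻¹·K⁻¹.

P_vdW / P_ideal ≈ 1.119

Ideal: P_ideal = RT/V_m = (0.08314)(717.3)/0.2211 = 269.726 bar
vdW: P = RT/(V_m − b) − a/V_m² = 59.6363/0.194240 − 0.2489/0.0488852 = 307.024 − 5.09152 = 301.932 bar
Ratio = 301.932/269.726 = 1.119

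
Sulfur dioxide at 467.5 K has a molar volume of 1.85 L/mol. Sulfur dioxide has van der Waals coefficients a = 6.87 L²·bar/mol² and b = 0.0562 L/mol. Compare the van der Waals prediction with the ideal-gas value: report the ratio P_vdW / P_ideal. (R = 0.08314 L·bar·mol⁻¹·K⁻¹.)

Ideal: P_ideal = RT/V_m = (0.08314)(467.5)/1.85 = 21.0097 bar
vdW: P = RT/(V_m − b) − a/V_m² = 38.8680/1.79380 − 6.87/3.42250 = 21.6680 − 2.00730 = 19.6607 bar
Ratio = 19.6607/21.0097 = 0.9358

P_vdW / P_ideal ≈ 0.9358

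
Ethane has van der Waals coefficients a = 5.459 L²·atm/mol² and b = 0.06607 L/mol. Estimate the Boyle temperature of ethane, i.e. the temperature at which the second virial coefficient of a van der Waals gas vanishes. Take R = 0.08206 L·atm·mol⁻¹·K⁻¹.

T_B ≈ 1007 K

For a van der Waals gas the second virial coefficient B₂ = b − a/(RT) vanishes at T_B = a/(Rb).
T_B = 5.459/(0.08206×0.06607) = 5.459/0.0054217 = 1007 K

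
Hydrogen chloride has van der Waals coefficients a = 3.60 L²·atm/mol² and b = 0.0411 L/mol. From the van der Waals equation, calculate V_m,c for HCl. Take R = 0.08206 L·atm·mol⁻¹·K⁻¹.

V_m,c ≈ 0.1233 L/mol

For a van der Waals gas, V_m,c = 3b.
V_m,c = 3×0.0411 = 0.1233 L/mol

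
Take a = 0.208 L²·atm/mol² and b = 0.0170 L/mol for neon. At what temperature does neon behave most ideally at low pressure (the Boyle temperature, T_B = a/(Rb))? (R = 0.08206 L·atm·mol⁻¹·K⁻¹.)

T_B ≈ 149.1 K

For a van der Waals gas the second virial coefficient B₂ = b − a/(RT) vanishes at T_B = a/(Rb).
T_B = 0.208/(0.08206×0.0170) = 0.208/0.0013950 = 149.1 K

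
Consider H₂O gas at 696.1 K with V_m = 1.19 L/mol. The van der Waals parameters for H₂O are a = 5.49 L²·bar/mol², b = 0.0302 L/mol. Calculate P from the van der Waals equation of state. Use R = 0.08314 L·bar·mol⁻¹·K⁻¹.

P ≈ 46.02 bar

P = RT/(V_m − b) − a/V_m²
RT/(V_m − b) = (0.08314)(696.1)/(1.19 − 0.0302) = 57.874/1.1598 = 49.900 bar
a/V_m² = 5.49/(1.19)² = 3.8768 bar
P = 49.900 − 3.8768 = 46.02 bar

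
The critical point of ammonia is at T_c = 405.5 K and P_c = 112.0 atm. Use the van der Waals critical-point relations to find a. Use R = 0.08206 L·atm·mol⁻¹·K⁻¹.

a ≈ 4.171 L²·atm/mol²

From T_c = 8a/(27Rb) and P_c = a/(27b²): a = 27 R² T_c²/(64 P_c).
a = 27×(0.08206)²×(405.5)²/(64×112.0) = 29896/7168.0 = 4.171 L²·atm/mol²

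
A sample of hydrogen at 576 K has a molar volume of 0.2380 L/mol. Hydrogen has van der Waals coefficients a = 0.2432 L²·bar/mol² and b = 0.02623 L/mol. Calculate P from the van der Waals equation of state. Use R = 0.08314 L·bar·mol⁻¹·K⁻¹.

P ≈ 221.8 bar

P = RT/(V_m − b) − a/V_m²
RT/(V_m − b) = (0.08314)(576)/(0.2380 − 0.02623) = 47.889/0.21177 = 226.14 bar
a/V_m² = 0.2432/(0.2380)² = 4.2935 bar
P = 226.14 − 4.2935 = 221.8 bar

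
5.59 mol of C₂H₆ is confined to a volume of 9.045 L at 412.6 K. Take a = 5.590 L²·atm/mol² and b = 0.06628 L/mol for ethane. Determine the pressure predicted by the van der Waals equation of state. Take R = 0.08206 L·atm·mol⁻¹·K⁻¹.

P = nRT/(V − nb) − a n²/V²
nRT/(V − nb) = (5.59)(0.08206)(412.6)/(9.045 − 5.59×0.06628) = 189.27/8.6745 = 21.819 atm
a n²/V² = (5.590)(5.59)²/(9.045)² = 2.1351 atm
P = 21.819 − 2.1351 = 19.68 atm

P ≈ 19.68 atm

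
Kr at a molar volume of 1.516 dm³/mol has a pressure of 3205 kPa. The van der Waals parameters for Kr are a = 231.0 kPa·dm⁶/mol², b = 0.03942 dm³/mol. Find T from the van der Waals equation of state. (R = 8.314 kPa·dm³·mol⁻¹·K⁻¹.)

T = (P + a/V_m²)(V_m − b)/R
P + a/V_m² = 3205 + 231.0/(1.516)² = 3305.5 kPa
V_m − b = 1.516 − 0.03942 = 1.4766 dm³/mol
T = (3305.5)(1.4766)/8.314 = 587.1 K

T ≈ 587.1 K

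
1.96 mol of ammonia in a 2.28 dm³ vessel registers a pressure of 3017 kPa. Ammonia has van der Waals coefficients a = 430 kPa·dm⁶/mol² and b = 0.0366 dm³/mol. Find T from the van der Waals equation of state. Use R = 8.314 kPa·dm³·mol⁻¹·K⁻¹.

T = (P + a n²/V²)(V − nb)/(nR)
P + a n²/V² = 3017 + (430)(1.96)²/(2.28)² = 3334.8 kPa
V − nb = 2.28 − (1.96)(0.0366) = 2.2083 dm³
T = (3334.8)(2.2083)/((1.96)(8.314)) = 451.9 K

T ≈ 451.9 K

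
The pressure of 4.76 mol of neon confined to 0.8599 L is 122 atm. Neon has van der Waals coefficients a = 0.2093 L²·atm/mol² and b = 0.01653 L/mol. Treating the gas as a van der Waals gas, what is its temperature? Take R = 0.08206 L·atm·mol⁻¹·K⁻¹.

T = (P + a n²/V²)(V − nb)/(nR)
P + a n²/V² = 122 + (0.2093)(4.76)²/(0.8599)² = 128.41 atm
V − nb = 0.8599 − (4.76)(0.01653) = 0.78122 L
T = (128.41)(0.78122)/((4.76)(0.08206)) = 256.8 K

T ≈ 256.8 K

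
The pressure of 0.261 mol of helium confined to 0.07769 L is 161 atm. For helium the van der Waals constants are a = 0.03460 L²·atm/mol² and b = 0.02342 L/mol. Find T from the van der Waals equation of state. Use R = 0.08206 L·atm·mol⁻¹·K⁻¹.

T = (P + a n²/V²)(V − nb)/(nR)
P + a n²/V² = 161 + (0.03460)(0.261)²/(0.07769)² = 161.39 atm
V − nb = 0.07769 − (0.261)(0.02342) = 0.071577 L
T = (161.39)(0.071577)/((0.261)(0.08206)) = 539.4 K

T ≈ 539.4 K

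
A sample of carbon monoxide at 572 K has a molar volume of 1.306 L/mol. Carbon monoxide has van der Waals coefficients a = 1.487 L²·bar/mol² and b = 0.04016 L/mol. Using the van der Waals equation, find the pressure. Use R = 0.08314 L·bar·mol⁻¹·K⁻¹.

P = RT/(V_m − b) − a/V_m²
RT/(V_m − b) = (0.08314)(572)/(1.306 − 0.04016) = 47.556/1.2658 = 37.570 bar
a/V_m² = 1.487/(1.306)² = 0.87182 bar
P = 37.570 − 0.87182 = 36.70 bar

P ≈ 36.70 bar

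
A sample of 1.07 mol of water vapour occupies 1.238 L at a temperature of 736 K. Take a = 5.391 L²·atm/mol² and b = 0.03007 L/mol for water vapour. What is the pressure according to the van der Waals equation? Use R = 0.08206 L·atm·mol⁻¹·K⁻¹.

P ≈ 49.57 atm

P = nRT/(V − nb) − a n²/V²
nRT/(V − nb) = (1.07)(0.08206)(736)/(1.238 − 1.07×0.03007) = 64.624/1.2058 = 53.594 atm
a n²/V² = (5.391)(1.07)²/(1.238)² = 4.0271 atm
P = 53.594 − 4.0271 = 49.57 atm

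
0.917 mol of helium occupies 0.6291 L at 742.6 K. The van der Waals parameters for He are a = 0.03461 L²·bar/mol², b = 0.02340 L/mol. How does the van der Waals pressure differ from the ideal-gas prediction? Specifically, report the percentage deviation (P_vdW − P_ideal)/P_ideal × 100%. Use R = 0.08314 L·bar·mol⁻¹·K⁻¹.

Ideal: P_ideal = nRT/V = (0.917)(0.08314)(742.6)/0.6291 = 89.9942 bar
vdW: P = nRT/(V − nb) − a n²/V² = 56.6154/0.607642 − 0.0291032/0.395767 = 93.1723 − 0.0735362 = 93.0988 bar
% deviation = (93.0988 − 89.9942)/89.9942 × 100% = 3.45%

3.45 %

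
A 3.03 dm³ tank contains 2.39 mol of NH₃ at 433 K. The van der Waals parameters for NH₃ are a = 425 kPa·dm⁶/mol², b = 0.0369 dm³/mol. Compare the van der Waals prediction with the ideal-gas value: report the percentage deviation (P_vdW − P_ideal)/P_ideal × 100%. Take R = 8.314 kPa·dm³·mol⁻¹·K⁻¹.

-6.31 %

Ideal: P_ideal = nRT/V = (2.39)(8.314)(433)/3.03 = 2839.57 kPa
vdW: P = nRT/(V − nb) − a n²/V² = 8603.91/2.94181 − 2427.64/9.18090 = 2924.70 − 264.423 = 2660.28 kPa
% deviation = (2660.28 − 2839.57)/2839.57 × 100% = -6.31%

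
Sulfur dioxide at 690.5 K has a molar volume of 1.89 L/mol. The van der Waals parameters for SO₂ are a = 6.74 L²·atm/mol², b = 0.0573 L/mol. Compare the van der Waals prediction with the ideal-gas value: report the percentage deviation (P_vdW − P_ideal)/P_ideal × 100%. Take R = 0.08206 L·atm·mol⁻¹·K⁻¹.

-3.17 %

Ideal: P_ideal = RT/V_m = (0.08206)(690.5)/1.89 = 29.9801 atm
vdW: P = RT/(V_m − b) − a/V_m² = 56.6624/1.83270 − 6.74/3.57210 = 30.9174 − 1.88685 = 29.0306 atm
% deviation = (29.0306 − 29.9801)/29.9801 × 100% = -3.17%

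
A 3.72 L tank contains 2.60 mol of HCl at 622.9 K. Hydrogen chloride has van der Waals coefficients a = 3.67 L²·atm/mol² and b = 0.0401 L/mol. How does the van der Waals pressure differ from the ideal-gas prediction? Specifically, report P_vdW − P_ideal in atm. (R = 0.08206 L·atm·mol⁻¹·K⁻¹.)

Ideal: P_ideal = nRT/V = (2.60)(0.08206)(622.9)/3.72 = 35.7257 atm
vdW: P = nRT/(V − nb) − a n²/V² = 132.899/3.61574 − 24.8092/13.8384 = 36.7557 − 1.79278 = 34.9629 atm
ΔP = 34.9629 − 35.7257 = -0.763 atm

ΔP ≈ -0.763 atm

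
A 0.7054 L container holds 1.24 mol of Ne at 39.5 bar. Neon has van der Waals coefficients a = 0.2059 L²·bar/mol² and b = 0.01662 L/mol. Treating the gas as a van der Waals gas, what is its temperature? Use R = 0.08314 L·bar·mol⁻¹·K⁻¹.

T = (P + a n²/V²)(V − nb)/(nR)
P + a n²/V² = 39.5 + (0.2059)(1.24)²/(0.7054)² = 40.136 bar
V − nb = 0.7054 − (1.24)(0.01662) = 0.68479 L
T = (40.136)(0.68479)/((1.24)(0.08314)) = 266.6 K

T ≈ 266.6 K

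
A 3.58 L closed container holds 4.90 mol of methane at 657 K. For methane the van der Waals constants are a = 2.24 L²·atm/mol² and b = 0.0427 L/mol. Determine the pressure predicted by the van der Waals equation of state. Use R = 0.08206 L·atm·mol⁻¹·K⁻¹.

P = nRT/(V − nb) − a n²/V²
nRT/(V − nb) = (4.90)(0.08206)(657)/(3.58 − 4.90×0.0427) = 264.18/3.3708 = 78.373 atm
a n²/V² = (2.24)(4.90)²/(3.58)² = 4.1964 atm
P = 78.373 − 4.1964 = 74.18 atm

P ≈ 74.18 atm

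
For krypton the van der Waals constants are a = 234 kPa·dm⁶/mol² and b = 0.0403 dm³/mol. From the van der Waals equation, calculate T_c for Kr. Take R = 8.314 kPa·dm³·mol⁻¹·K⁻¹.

For a van der Waals gas, T_c = 8a/(27Rb).
T_c = 8×234/(27×8.314×0.0403) = 1872.0/9.0465 = 206.9 K

T_c ≈ 206.9 K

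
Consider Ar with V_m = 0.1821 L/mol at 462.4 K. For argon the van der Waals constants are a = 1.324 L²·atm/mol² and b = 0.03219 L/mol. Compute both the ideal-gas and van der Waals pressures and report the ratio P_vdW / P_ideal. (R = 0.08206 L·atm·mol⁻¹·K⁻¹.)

P_vdW / P_ideal ≈ 1.023

Ideal: P_ideal = RT/V_m = (0.08206)(462.4)/0.1821 = 208.372 atm
vdW: P = RT/(V_m − b) − a/V_m² = 37.9445/0.149910 − 1.324/0.0331604 = 253.115 − 39.9271 = 213.188 atm
Ratio = 213.188/208.372 = 1.023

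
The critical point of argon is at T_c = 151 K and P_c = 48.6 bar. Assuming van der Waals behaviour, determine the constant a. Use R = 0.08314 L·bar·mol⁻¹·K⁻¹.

From T_c = 8a/(27Rb) and P_c = a/(27b²): a = 27 R² T_c²/(64 P_c).
a = 27×(0.08314)²×(151)²/(64×48.6) = 4255.4/3110.4 = 1.368 L²·bar/mol²

a ≈ 1.368 L²·bar/mol²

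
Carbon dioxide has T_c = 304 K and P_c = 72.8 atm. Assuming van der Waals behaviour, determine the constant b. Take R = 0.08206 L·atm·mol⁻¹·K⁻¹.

From T_c = 8a/(27Rb) and P_c = a/(27b²): b = R T_c/(8 P_c).
b = (0.08206)(304)/(8×72.8) = 24.946/582.40 = 0.04283 L/mol

b ≈ 0.04283 L/mol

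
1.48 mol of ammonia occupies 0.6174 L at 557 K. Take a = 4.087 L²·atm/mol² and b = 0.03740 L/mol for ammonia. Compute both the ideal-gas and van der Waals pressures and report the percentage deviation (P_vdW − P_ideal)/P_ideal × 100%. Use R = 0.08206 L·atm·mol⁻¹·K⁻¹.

-11.59 %

Ideal: P_ideal = nRT/V = (1.48)(0.08206)(557)/0.6174 = 109.568 atm
vdW: P = nRT/(V − nb) − a n²/V² = 67.6470/0.562048 − 8.95216/0.381183 = 120.358 − 23.4852 = 96.873 atm
% deviation = (96.873 − 109.568)/109.568 × 100% = -11.59%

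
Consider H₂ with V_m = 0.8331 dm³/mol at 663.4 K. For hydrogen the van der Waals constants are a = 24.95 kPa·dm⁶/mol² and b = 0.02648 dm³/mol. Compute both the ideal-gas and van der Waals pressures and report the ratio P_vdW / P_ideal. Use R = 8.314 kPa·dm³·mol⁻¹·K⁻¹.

P_vdW / P_ideal ≈ 1.027

Ideal: P_ideal = RT/V_m = (8.314)(663.4)/0.8331 = 6620.46 kPa
vdW: P = RT/(V_m − b) − a/V_m² = 5515.51/0.806620 − 24.95/0.694056 = 6837.80 − 35.9481 = 6801.85 kPa
Ratio = 6801.85/6620.46 = 1.027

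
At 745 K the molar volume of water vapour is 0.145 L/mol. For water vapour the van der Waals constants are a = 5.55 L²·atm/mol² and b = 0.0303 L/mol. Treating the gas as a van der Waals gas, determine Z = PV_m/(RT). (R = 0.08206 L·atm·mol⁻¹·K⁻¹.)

Z ≈ 0.6381

P = RT/(V_m − b) − a/V_m² = (0.08206)(745)/(0.145 − 0.0303) − 5.55/(0.145)²
  = 61.135/0.11470 − 263.97 = 533.00 − 263.97 = 269.03 atm
Z = PV_m/(RT) = (269.03)(0.145)/((0.08206)(745)) = 39.009/61.135 = 0.6381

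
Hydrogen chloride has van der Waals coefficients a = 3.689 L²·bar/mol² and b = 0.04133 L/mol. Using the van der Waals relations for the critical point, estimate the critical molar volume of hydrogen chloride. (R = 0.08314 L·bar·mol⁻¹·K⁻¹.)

For a van der Waals gas, V_m,c = 3b.
V_m,c = 3×0.04133 = 0.1240 L/mol

V_m,c ≈ 0.1240 L/mol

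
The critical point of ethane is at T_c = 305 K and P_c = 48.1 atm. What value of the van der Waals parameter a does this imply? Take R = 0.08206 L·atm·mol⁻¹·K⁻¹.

From T_c = 8a/(27Rb) and P_c = a/(27b²): a = 27 R² T_c²/(64 P_c).
a = 27×(0.08206)²×(305)²/(64×48.1) = 16913/3078.4 = 5.494 L²·atm/mol²

a ≈ 5.494 L²·atm/mol²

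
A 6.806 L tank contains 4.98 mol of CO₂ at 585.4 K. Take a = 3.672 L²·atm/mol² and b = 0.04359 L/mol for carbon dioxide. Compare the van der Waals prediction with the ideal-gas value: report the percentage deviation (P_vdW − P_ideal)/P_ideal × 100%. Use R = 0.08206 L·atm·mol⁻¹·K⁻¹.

Ideal: P_ideal = nRT/V = (4.98)(0.08206)(585.4)/6.806 = 35.1497 atm
vdW: P = nRT/(V − nb) − a n²/V² = 239.229/6.58892 − 91.0671/46.3216 = 36.3078 − 1.96597 = 34.3418 atm
% deviation = (34.3418 − 35.1497)/35.1497 × 100% = -2.30%

-2.30 %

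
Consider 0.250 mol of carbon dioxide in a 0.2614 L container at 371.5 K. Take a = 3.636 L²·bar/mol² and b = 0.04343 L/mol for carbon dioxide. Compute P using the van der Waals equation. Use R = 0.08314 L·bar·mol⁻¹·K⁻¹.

P ≈ 27.49 bar

P = nRT/(V − nb) − a n²/V²
nRT/(V − nb) = (0.250)(0.08314)(371.5)/(0.2614 − 0.250×0.04343) = 7.7216/0.25054 = 30.820 bar
a n²/V² = (3.636)(0.250)²/(0.2614)² = 3.3258 bar
P = 30.820 − 3.3258 = 27.49 bar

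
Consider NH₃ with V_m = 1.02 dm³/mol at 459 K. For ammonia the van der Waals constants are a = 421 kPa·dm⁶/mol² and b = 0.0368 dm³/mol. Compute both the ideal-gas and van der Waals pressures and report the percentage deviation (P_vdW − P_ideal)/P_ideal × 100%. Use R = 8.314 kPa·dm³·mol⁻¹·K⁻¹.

-7.07 %

Ideal: P_ideal = RT/V_m = (8.314)(459)/1.02 = 3741.30 kPa
vdW: P = RT/(V_m − b) − a/V_m² = 3816.13/0.983200 − 421/1.04040 = 3881.34 − 404.652 = 3476.69 kPa
% deviation = (3476.69 − 3741.30)/3741.30 × 100% = -7.07%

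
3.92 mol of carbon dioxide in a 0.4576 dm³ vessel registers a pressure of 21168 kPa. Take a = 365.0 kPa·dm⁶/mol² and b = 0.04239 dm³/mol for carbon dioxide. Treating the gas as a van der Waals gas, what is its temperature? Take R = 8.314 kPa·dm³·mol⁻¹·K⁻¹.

T ≈ 428.8 K

T = (P + a n²/V²)(V − nb)/(nR)
P + a n²/V² = 21168 + (365.0)(3.92)²/(0.4576)² = 47953 kPa
V − nb = 0.4576 − (3.92)(0.04239) = 0.29143 dm³
T = (47953)(0.29143)/((3.92)(8.314)) = 428.8 K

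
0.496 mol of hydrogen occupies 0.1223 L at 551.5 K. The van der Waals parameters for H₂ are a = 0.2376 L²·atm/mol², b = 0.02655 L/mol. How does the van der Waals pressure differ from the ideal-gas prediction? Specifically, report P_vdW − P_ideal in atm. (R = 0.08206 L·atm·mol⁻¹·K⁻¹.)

ΔP ≈ 18.24 atm

Ideal: P_ideal = nRT/V = (0.496)(0.08206)(551.5)/0.1223 = 183.541 atm
vdW: P = nRT/(V − nb) − a n²/V² = 22.4470/0.109131 − 0.0584534/0.0149573 = 205.689 − 3.90802 = 201.781 atm
ΔP = 201.781 − 183.541 = 18.24 atm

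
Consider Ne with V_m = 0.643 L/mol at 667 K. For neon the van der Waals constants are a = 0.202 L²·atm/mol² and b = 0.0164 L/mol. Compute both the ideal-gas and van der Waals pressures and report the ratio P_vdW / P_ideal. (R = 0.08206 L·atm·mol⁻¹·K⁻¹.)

P_vdW / P_ideal ≈ 1.020

Ideal: P_ideal = RT/V_m = (0.08206)(667)/0.643 = 85.1229 atm
vdW: P = RT/(V_m − b) − a/V_m² = 54.7340/0.626600 − 0.202/0.413449 = 87.3508 − 0.488573 = 86.8622 atm
Ratio = 86.8622/85.1229 = 1.020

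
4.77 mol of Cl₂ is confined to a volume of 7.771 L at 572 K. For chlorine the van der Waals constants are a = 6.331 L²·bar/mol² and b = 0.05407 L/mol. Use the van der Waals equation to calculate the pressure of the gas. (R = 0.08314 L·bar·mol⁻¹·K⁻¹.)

P = nRT/(V − nb) − a n²/V²
nRT/(V − nb) = (4.77)(0.08314)(572)/(7.771 − 4.77×0.05407) = 226.84/7.5131 = 30.193 bar
a n²/V² = (6.331)(4.77)²/(7.771)² = 2.3854 bar
P = 30.193 − 2.3854 = 27.81 bar

P ≈ 27.81 bar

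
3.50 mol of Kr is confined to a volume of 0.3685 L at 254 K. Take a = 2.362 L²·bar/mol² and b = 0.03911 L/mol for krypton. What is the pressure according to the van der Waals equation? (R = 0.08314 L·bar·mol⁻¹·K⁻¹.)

P = nRT/(V − nb) − a n²/V²
nRT/(V − nb) = (3.50)(0.08314)(254)/(0.3685 − 3.50×0.03911) = 73.911/0.23162 = 319.10 bar
a n²/V² = (2.362)(3.50)²/(0.3685)² = 213.08 bar
P = 319.10 − 213.08 = 106.0 bar

P ≈ 106.0 bar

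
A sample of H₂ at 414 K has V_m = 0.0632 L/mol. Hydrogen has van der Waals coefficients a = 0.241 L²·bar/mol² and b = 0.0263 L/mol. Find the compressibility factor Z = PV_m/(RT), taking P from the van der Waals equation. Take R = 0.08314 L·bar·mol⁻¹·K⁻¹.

Z ≈ 1.602

P = RT/(V_m − b) − a/V_m² = (0.08314)(414)/(0.0632 − 0.0263) − 0.241/(0.0632)²
  = 34.420/0.036900 − 60.337 = 932.79 − 60.337 = 872.45 bar
Z = PV_m/(RT) = (872.45)(0.0632)/((0.08314)(414)) = 55.139/34.420 = 1.602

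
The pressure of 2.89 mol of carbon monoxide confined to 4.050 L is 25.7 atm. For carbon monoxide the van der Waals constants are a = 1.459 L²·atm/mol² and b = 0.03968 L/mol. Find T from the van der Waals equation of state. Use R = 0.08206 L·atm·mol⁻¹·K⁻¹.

T = (P + a n²/V²)(V − nb)/(nR)
P + a n²/V² = 25.7 + (1.459)(2.89)²/(4.050)² = 26.443 atm
V − nb = 4.050 − (2.89)(0.03968) = 3.9353 L
T = (26.443)(3.9353)/((2.89)(0.08206)) = 438.8 K

T ≈ 438.8 K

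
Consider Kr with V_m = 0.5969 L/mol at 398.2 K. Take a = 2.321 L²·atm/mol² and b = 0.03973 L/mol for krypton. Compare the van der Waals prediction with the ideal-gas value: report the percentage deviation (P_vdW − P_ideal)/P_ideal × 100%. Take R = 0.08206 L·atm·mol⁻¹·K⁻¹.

-4.77 %

Ideal: P_ideal = RT/V_m = (0.08206)(398.2)/0.5969 = 54.7433 atm
vdW: P = RT/(V_m − b) − a/V_m² = 32.6763/0.557170 − 2.321/0.356290 = 58.6469 − 6.51436 = 52.1325 atm
% deviation = (52.1325 − 54.7433)/54.7433 × 100% = -4.77%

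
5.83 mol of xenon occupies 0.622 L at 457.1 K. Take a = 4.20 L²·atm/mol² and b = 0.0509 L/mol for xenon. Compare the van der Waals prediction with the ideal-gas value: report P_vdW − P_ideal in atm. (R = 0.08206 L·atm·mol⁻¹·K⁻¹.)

Ideal: P_ideal = nRT/V = (5.83)(0.08206)(457.1)/0.622 = 351.577 atm
vdW: P = nRT/(V − nb) − a n²/V² = 218.681/0.325253 − 142.753/0.386884 = 672.341 − 368.981 = 303.360 atm
ΔP = 303.360 − 351.577 = -48.22 atm

ΔP ≈ -48.22 atm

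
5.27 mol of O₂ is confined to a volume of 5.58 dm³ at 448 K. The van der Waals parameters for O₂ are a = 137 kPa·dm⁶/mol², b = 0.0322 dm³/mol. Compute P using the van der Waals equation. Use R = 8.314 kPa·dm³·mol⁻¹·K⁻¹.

P = nRT/(V − nb) − a n²/V²
nRT/(V − nb) = (5.27)(8.314)(448)/(5.58 − 5.27×0.0322) = 19629/5.4103 = 3628.1 kPa
a n²/V² = (137)(5.27)²/(5.58)² = 122.20 kPa
P = 3628.1 − 122.20 = 3506 kPa

P ≈ 3506 kPa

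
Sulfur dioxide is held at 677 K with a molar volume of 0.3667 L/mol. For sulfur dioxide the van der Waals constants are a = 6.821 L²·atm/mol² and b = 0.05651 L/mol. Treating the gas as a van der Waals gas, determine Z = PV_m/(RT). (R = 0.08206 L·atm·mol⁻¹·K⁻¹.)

P = RT/(V_m − b) − a/V_m² = (0.08206)(677)/(0.3667 − 0.05651) − 6.821/(0.3667)²
  = 55.555/0.31019 − 50.725 = 179.10 − 50.725 = 128.38 atm
Z = PV_m/(RT) = (128.38)(0.3667)/((0.08206)(677)) = 47.077/55.555 = 0.8474

Z ≈ 0.8474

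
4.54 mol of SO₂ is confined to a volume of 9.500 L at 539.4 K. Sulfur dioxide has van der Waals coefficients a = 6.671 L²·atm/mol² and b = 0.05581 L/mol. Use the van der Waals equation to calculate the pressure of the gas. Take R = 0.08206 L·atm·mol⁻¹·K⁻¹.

P ≈ 20.21 atm

P = nRT/(V − nb) − a n²/V²
nRT/(V − nb) = (4.54)(0.08206)(539.4)/(9.500 − 4.54×0.05581) = 200.95/9.2466 = 21.732 atm
a n²/V² = (6.671)(4.54)²/(9.500)² = 1.5235 atm
P = 21.732 − 1.5235 = 20.21 atm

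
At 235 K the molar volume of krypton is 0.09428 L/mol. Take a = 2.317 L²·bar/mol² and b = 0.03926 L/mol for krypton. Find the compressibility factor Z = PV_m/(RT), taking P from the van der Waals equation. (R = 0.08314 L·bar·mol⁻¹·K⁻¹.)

P = RT/(V_m − b) − a/V_m² = (0.08314)(235)/(0.09428 − 0.03926) − 2.317/(0.09428)²
  = 19.538/0.055020 − 260.67 = 355.11 − 260.67 = 94.44 bar
Z = PV_m/(RT) = (94.44)(0.09428)/((0.08314)(235)) = 8.9038/19.538 = 0.4557

Z ≈ 0.4557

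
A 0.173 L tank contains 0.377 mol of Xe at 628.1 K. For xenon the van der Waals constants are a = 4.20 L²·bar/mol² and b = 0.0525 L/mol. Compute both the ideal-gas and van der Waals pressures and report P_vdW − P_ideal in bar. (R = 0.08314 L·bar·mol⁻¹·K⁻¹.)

ΔP ≈ -5.24 bar

Ideal: P_ideal = nRT/V = (0.377)(0.08314)(628.1)/0.173 = 113.798 bar
vdW: P = nRT/(V − nb) − a n²/V² = 19.6870/0.153208 − 0.596942/0.0299290 = 128.499 − 19.9453 = 108.554 bar
ΔP = 108.554 − 113.798 = -5.24 bar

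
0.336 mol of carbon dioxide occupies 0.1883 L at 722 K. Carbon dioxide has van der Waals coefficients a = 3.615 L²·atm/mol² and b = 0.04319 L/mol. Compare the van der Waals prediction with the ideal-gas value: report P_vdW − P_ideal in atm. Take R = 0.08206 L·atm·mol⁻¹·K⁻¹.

ΔP ≈ -2.68 atm

Ideal: P_ideal = nRT/V = (0.336)(0.08206)(722)/0.1883 = 105.720 atm
vdW: P = nRT/(V − nb) − a n²/V² = 19.9071/0.173788 − 0.408119/0.0354569 = 114.548 − 11.5103 = 103.038 atm
ΔP = 103.038 − 105.720 = -2.68 atm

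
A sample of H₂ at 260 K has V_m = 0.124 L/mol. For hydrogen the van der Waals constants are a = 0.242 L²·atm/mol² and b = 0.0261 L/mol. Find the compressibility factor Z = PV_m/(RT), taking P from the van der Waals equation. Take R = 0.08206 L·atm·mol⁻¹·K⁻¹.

Z ≈ 1.175

P = RT/(V_m − b) − a/V_m² = (0.08206)(260)/(0.124 − 0.0261) − 0.242/(0.124)²
  = 21.336/0.097900 − 15.739 = 217.94 − 15.739 = 202.20 atm
Z = PV_m/(RT) = (202.20)(0.124)/((0.08206)(260)) = 25.073/21.336 = 1.175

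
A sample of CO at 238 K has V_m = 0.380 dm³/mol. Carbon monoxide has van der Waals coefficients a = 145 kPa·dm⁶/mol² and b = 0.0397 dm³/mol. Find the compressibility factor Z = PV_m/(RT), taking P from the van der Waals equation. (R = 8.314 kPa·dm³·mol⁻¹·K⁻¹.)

Z ≈ 0.9238

P = RT/(V_m − b) − a/V_m² = (8.314)(238)/(0.380 − 0.0397) − 145/(0.380)²
  = 1978.7/0.34030 − 1004.2 = 5814.6 − 1004.2 = 4810.4 kPa
Z = PV_m/(RT) = (4810.4)(0.380)/((8.314)(238)) = 1828.0/1978.7 = 0.9238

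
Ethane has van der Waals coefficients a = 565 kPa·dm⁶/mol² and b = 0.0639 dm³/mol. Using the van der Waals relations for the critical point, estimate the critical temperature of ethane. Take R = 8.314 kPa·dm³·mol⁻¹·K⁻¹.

T_c ≈ 315.1 K

For a van der Waals gas, T_c = 8a/(27Rb).
T_c = 8×565/(27×8.314×0.0639) = 4520.0/14.344 = 315.1 K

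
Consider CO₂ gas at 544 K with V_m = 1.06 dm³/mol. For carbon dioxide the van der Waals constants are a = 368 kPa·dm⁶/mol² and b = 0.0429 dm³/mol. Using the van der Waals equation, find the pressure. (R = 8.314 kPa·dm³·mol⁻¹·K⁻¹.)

P ≈ 4119 kPa

P = RT/(V_m − b) − a/V_m²
RT/(V_m − b) = (8.314)(544)/(1.06 − 0.0429) = 4522.8/1.0171 = 4446.8 kPa
a/V_m² = 368/(1.06)² = 327.52 kPa
P = 4446.8 − 327.52 = 4119 kPa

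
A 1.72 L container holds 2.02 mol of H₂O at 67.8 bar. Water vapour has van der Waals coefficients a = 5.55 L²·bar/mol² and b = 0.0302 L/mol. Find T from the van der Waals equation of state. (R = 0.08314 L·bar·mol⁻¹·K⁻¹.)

T = (P + a n²/V²)(V − nb)/(nR)
P + a n²/V² = 67.8 + (5.55)(2.02)²/(1.72)² = 75.455 bar
V − nb = 1.72 − (2.02)(0.0302) = 1.6590 L
T = (75.455)(1.6590)/((2.02)(0.08314)) = 745.4 K

T ≈ 745.4 K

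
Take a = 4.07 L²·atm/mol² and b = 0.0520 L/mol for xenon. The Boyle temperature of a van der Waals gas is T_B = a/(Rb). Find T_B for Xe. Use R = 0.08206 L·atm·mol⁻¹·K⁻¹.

For a van der Waals gas the second virial coefficient B₂ = b − a/(RT) vanishes at T_B = a/(Rb).
T_B = 4.07/(0.08206×0.0520) = 4.07/0.0042671 = 953.8 K

T_B ≈ 953.8 K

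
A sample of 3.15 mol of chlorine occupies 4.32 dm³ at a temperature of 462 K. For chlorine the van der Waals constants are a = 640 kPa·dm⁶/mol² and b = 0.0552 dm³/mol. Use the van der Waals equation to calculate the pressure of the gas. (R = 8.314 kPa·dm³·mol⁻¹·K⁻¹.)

P = nRT/(V − nb) − a n²/V²
nRT/(V − nb) = (3.15)(8.314)(462)/(4.32 − 3.15×0.0552) = 12099/4.1461 = 2918.2 kPa
a n²/V² = (640)(3.15)²/(4.32)² = 340.28 kPa
P = 2918.2 − 340.28 = 2578 kPa

P ≈ 2578 kPa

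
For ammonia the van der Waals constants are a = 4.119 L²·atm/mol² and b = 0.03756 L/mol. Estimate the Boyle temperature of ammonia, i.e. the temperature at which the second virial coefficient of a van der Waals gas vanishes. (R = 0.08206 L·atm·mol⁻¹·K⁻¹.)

For a van der Waals gas the second virial coefficient B₂ = b − a/(RT) vanishes at T_B = a/(Rb).
T_B = 4.119/(0.08206×0.03756) = 4.119/0.0030822 = 1336 K

T_B ≈ 1336 K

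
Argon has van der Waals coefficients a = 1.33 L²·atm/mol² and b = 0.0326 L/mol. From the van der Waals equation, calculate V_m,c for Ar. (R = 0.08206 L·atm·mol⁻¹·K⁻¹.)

For a van der Waals gas, V_m,c = 3b.
V_m,c = 3×0.0326 = 0.09780 L/mol

V_m,c ≈ 0.09780 L/mol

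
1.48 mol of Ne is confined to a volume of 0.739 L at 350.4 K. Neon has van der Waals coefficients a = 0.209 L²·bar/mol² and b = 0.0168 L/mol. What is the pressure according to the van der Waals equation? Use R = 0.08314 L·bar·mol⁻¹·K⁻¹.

P = nRT/(V − nb) − a n²/V²
nRT/(V − nb) = (1.48)(0.08314)(350.4)/(0.739 − 1.48×0.0168) = 43.116/0.71414 = 60.375 bar
a n²/V² = (0.209)(1.48)²/(0.739)² = 0.83826 bar
P = 60.375 − 0.83826 = 59.54 bar

P ≈ 59.54 bar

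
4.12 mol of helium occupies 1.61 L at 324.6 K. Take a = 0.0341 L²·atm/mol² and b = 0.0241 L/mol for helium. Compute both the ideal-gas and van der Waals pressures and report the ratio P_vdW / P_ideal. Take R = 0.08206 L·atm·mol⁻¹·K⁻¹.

P_vdW / P_ideal ≈ 1.062

Ideal: P_ideal = nRT/V = (4.12)(0.08206)(324.6)/1.61 = 68.1634 atm
vdW: P = nRT/(V − nb) − a n²/V² = 109.743/1.51071 − 0.578827/2.59210 = 72.6433 − 0.223304 = 72.4200 atm
Ratio = 72.4200/68.1634 = 1.062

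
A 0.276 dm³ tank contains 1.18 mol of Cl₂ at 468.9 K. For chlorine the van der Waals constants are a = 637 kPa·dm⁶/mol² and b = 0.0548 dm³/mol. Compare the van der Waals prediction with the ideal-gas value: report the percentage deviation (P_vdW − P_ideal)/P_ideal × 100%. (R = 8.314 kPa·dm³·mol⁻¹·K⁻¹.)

Ideal: P_ideal = nRT/V = (1.18)(8.314)(468.9)/0.276 = 16667.2 kPa
vdW: P = nRT/(V − nb) − a n²/V² = 4600.15/0.211336 − 886.959/0.0761760 = 21767.0 − 11643.5 = 10123.5 kPa
% deviation = (10123.5 − 16667.2)/16667.2 × 100% = -39.26%

-39.26 %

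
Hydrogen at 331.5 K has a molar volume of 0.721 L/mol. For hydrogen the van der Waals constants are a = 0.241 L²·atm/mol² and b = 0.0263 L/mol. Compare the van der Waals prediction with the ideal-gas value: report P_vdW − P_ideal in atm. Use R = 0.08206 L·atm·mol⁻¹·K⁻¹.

ΔP ≈ 0.965 atm

Ideal: P_ideal = RT/V_m = (0.08206)(331.5)/0.721 = 37.7294 atm
vdW: P = RT/(V_m − b) − a/V_m² = 27.2029/0.694700 − 0.241/0.519841 = 39.1578 − 0.463603 = 38.6942 atm
ΔP = 38.6942 − 37.7294 = 0.965 atm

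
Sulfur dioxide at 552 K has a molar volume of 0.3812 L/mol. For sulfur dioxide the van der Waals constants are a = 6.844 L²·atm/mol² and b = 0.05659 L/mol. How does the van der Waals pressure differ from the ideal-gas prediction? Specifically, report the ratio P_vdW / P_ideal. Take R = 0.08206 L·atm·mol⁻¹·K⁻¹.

Ideal: P_ideal = RT/V_m = (0.08206)(552)/0.3812 = 118.828 atm
vdW: P = RT/(V_m − b) − a/V_m² = 45.2971/0.324610 − 6.844/0.145313 = 139.543 − 47.0983 = 92.445 atm
Ratio = 92.445/118.828 = 0.7780

P_vdW / P_ideal ≈ 0.7780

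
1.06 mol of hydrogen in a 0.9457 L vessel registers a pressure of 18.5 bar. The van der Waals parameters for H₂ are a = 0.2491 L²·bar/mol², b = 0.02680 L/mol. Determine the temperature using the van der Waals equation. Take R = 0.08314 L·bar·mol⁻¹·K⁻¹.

T = (P + a n²/V²)(V − nb)/(nR)
P + a n²/V² = 18.5 + (0.2491)(1.06)²/(0.9457)² = 18.813 bar
V − nb = 0.9457 − (1.06)(0.02680) = 0.91729 L
T = (18.813)(0.91729)/((1.06)(0.08314)) = 195.8 K

T ≈ 195.8 K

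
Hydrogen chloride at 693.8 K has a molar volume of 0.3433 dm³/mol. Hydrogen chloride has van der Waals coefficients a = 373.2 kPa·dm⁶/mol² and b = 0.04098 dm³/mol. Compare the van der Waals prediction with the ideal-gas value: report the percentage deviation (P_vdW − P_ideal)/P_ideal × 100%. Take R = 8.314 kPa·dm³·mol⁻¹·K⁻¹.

-5.29 %

Ideal: P_ideal = RT/V_m = (8.314)(693.8)/0.3433 = 16802.4 kPa
vdW: P = RT/(V_m − b) − a/V_m² = 5768.25/0.302320 − 373.2/0.117855 = 19079.9 − 3166.60 = 15913.3 kPa
% deviation = (15913.3 − 16802.4)/16802.4 × 100% = -5.29%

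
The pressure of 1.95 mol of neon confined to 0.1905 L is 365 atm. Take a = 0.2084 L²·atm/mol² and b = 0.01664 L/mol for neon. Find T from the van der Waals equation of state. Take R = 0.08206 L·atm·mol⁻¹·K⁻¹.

T ≈ 382.1 K

T = (P + a n²/V²)(V − nb)/(nR)
P + a n²/V² = 365 + (0.2084)(1.95)²/(0.1905)² = 386.84 atm
V − nb = 0.1905 − (1.95)(0.01664) = 0.15805 L
T = (386.84)(0.15805)/((1.95)(0.08206)) = 382.1 K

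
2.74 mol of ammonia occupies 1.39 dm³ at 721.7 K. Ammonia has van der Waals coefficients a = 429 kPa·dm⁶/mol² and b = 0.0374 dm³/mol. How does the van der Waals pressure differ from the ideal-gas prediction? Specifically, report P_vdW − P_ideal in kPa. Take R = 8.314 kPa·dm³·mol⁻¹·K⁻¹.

ΔP ≈ -726 kPa

Ideal: P_ideal = nRT/V = (2.74)(8.314)(721.7)/1.39 = 11827.8 kPa
vdW: P = nRT/(V − nb) − a n²/V² = 16440.6/1.28752 − 3220.76/1.93210 = 12769.2 − 1666.97 = 11102.2 kPa
ΔP = 11102.2 − 11827.8 = -726 kPa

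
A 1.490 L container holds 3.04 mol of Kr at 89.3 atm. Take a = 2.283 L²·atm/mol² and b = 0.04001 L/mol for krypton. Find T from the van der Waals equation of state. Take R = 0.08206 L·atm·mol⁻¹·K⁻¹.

T = (P + a n²/V²)(V − nb)/(nR)
P + a n²/V² = 89.3 + (2.283)(3.04)²/(1.490)² = 98.803 atm
V − nb = 1.490 − (3.04)(0.04001) = 1.3684 L
T = (98.803)(1.3684)/((3.04)(0.08206)) = 542.0 K

T ≈ 542.0 K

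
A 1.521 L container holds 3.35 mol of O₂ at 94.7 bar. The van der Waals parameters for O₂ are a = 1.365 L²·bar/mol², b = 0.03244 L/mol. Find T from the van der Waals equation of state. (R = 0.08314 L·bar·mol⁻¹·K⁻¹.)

T ≈ 513.8 K

T = (P + a n²/V²)(V − nb)/(nR)
P + a n²/V² = 94.7 + (1.365)(3.35)²/(1.521)² = 101.32 bar
V − nb = 1.521 − (3.35)(0.03244) = 1.4123 L
T = (101.32)(1.4123)/((3.35)(0.08314)) = 513.8 K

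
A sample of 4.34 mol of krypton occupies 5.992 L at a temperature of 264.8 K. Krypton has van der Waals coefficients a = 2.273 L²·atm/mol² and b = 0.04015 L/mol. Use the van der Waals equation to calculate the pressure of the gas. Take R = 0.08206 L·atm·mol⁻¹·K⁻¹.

P = nRT/(V − nb) − a n²/V²
nRT/(V − nb) = (4.34)(0.08206)(264.8)/(5.992 − 4.34×0.04015) = 94.306/5.8177 = 16.210 atm
a n²/V² = (2.273)(4.34)²/(5.992)² = 1.1924 atm
P = 16.210 − 1.1924 = 15.02 atm

P ≈ 15.02 atm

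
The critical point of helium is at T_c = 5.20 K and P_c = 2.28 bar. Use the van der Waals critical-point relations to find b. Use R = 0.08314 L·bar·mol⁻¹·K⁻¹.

b ≈ 0.02370 L/mol

From T_c = 8a/(27Rb) and P_c = a/(27b²): b = R T_c/(8 P_c).
b = (0.08314)(5.20)/(8×2.28) = 0.43233/18.240 = 0.02370 L/mol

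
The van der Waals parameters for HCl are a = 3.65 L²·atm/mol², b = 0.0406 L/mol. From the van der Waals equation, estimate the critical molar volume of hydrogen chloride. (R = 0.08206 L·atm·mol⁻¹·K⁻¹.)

V_m,c ≈ 0.1218 L/mol

For a van der Waals gas, V_m,c = 3b.
V_m,c = 3×0.0406 = 0.1218 L/mol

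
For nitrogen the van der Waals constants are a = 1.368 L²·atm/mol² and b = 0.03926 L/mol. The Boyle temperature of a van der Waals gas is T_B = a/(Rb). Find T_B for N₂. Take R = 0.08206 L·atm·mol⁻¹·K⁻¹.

T_B ≈ 424.6 K

For a van der Waals gas the second virial coefficient B₂ = b − a/(RT) vanishes at T_B = a/(Rb).
T_B = 1.368/(0.08206×0.03926) = 1.368/0.0032217 = 424.6 K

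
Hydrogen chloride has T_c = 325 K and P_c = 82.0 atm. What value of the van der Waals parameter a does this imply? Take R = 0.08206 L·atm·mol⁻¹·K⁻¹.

From T_c = 8a/(27Rb) and P_c = a/(27b²): a = 27 R² T_c²/(64 P_c).
a = 27×(0.08206)²×(325)²/(64×82.0) = 19204/5248.0 = 3.659 L²·atm/mol²

a ≈ 3.659 L²·atm/mol²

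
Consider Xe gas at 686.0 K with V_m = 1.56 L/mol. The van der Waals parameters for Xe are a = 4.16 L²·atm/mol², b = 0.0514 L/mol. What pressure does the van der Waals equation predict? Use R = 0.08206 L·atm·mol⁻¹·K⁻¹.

P ≈ 35.61 atm

P = RT/(V_m − b) − a/V_m²
RT/(V_m − b) = (0.08206)(686.0)/(1.56 − 0.0514) = 56.293/1.5086 = 37.315 atm
a/V_m² = 4.16/(1.56)² = 1.7094 atm
P = 37.315 − 1.7094 = 35.61 atm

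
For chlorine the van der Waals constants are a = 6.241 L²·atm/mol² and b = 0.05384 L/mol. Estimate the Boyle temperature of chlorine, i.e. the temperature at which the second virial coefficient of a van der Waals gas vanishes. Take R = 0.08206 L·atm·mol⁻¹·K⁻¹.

For a van der Waals gas the second virial coefficient B₂ = b − a/(RT) vanishes at T_B = a/(Rb).
T_B = 6.241/(0.08206×0.05384) = 6.241/0.0044181 = 1413 K

T_B ≈ 1413 K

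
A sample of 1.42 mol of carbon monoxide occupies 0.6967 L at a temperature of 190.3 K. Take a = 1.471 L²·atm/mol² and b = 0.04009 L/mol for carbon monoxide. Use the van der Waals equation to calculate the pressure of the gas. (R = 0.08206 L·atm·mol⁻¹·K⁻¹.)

P ≈ 28.55 atm

P = nRT/(V − nb) − a n²/V²
nRT/(V − nb) = (1.42)(0.08206)(190.3)/(0.6967 − 1.42×0.04009) = 22.175/0.63977 = 34.661 atm
a n²/V² = (1.471)(1.42)²/(0.6967)² = 6.1108 atm
P = 34.661 − 6.1108 = 28.55 atm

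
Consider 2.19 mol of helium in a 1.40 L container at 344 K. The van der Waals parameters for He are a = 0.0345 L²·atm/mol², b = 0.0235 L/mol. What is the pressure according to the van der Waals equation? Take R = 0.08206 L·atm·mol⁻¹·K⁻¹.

P = nRT/(V − nb) − a n²/V²
nRT/(V − nb) = (2.19)(0.08206)(344)/(1.40 − 2.19×0.0235) = 61.821/1.3485 = 45.844 atm
a n²/V² = (0.0345)(2.19)²/(1.40)² = 0.084421 atm
P = 45.844 − 0.084421 = 45.76 atm

P ≈ 45.76 atm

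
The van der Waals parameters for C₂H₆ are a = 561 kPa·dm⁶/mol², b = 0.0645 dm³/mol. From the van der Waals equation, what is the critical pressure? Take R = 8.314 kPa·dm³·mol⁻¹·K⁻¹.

P_c ≈ 4994 kPa

For a van der Waals gas, P_c = a/(27b²).
P_c = 561/(27×(0.0645)²) = 561/0.11233 = 4994 kPa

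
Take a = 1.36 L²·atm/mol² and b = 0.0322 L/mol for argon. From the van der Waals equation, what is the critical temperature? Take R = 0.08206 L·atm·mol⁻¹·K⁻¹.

T_c ≈ 152.5 K

For a van der Waals gas, T_c = 8a/(27Rb).
T_c = 8×1.36/(27×0.08206×0.0322) = 10.880/0.071343 = 152.5 K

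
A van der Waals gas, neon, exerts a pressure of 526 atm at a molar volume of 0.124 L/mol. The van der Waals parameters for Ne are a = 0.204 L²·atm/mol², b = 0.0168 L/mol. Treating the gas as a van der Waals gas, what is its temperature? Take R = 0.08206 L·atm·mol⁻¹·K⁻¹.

T ≈ 704.5 K

T = (P + a/V_m²)(V_m − b)/R
P + a/V_m² = 526 + 0.204/(0.124)² = 539.27 atm
V_m − b = 0.124 − 0.0168 = 0.10720 L/mol
T = (539.27)(0.10720)/0.08206 = 704.5 K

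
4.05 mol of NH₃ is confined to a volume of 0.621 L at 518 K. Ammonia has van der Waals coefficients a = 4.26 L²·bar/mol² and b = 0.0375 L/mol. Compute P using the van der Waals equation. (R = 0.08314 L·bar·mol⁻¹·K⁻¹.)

P ≈ 190.6 bar

P = nRT/(V − nb) − a n²/V²
nRT/(V − nb) = (4.05)(0.08314)(518)/(0.621 − 4.05×0.0375) = 174.42/0.46913 = 371.79 bar
a n²/V² = (4.26)(4.05)²/(0.621)² = 181.19 bar
P = 371.79 − 181.19 = 190.6 bar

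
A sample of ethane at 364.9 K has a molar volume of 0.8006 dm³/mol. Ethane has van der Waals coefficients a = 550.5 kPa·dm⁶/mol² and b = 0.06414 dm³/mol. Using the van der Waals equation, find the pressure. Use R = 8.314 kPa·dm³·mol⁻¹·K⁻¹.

P = RT/(V_m − b) − a/V_m²
RT/(V_m − b) = (8.314)(364.9)/(0.8006 − 0.06414) = 3033.8/0.73646 = 4119.4 kPa
a/V_m² = 550.5/(0.8006)² = 858.87 kPa
P = 4119.4 − 858.87 = 3261 kPa

P ≈ 3261 kPa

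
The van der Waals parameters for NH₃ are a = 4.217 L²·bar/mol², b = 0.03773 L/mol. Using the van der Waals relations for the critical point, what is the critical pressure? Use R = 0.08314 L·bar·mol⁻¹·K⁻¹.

For a van der Waals gas, P_c = a/(27b²).
P_c = 4.217/(27×(0.03773)²) = 4.217/0.038436 = 109.7 bar

P_c ≈ 109.7 bar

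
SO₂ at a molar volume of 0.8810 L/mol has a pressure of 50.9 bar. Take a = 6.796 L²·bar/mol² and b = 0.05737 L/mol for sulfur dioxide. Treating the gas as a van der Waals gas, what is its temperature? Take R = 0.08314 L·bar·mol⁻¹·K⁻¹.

T ≈ 591.0 K

T = (P + a/V_m²)(V_m − b)/R
P + a/V_m² = 50.9 + 6.796/(0.8810)² = 59.656 bar
V_m − b = 0.8810 − 0.05737 = 0.82363 L/mol
T = (59.656)(0.82363)/0.08314 = 591.0 K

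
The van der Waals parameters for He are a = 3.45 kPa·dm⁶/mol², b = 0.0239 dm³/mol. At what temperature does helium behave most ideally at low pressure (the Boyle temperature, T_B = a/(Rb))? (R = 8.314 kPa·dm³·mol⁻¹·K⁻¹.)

For a van der Waals gas the second virial coefficient B₂ = b − a/(RT) vanishes at T_B = a/(Rb).
T_B = 3.45/(8.314×0.0239) = 3.45/0.19870 = 17.36 K

T_B ≈ 17.36 K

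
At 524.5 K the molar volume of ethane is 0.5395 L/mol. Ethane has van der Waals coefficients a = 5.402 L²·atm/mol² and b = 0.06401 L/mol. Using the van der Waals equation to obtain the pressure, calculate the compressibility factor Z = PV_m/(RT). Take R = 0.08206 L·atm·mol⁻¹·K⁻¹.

P = RT/(V_m − b) − a/V_m² = (0.08206)(524.5)/(0.5395 − 0.06401) − 5.402/(0.5395)²
  = 43.040/0.47549 − 18.560 = 90.517 − 18.560 = 71.957 atm
Z = PV_m/(RT) = (71.957)(0.5395)/((0.08206)(524.5)) = 38.821/43.040 = 0.9020

Z ≈ 0.9020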